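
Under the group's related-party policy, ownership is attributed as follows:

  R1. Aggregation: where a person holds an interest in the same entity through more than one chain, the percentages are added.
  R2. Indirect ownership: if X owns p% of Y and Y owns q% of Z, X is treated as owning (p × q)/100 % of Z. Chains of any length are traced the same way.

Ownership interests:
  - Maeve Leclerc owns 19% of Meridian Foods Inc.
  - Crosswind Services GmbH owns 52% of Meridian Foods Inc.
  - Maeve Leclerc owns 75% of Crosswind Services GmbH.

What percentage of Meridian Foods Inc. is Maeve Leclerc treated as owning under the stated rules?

58%

Chain via Crosswind Services GmbH (R2): 75% × 52% = 39% of Meridian Foods Inc.
Direct interest in Meridian Foods Inc: 19%.
Aggregating (R1): 39% + 19% = 58%.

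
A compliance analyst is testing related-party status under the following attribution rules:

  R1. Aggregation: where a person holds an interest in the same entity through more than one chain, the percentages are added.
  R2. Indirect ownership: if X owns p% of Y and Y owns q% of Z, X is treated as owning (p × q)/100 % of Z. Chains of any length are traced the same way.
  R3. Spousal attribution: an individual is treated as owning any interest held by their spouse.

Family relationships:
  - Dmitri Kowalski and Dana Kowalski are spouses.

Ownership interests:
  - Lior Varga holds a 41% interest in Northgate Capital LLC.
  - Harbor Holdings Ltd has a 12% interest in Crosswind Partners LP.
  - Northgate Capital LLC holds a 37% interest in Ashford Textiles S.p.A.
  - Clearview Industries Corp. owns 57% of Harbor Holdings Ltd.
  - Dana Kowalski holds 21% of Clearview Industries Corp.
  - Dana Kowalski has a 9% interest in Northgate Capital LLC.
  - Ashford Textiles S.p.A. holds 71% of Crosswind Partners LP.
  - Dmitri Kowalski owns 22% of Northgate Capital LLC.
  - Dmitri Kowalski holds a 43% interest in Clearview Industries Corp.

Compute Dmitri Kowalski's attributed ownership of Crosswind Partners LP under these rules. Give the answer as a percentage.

12.5213%

By spousal attribution (R3), Dmitri Kowalski is treated as also owning Dana Kowalski's interest in Northgate Capital LLC, giving 22% + 9% = 31%.
By spousal attribution (R3), Dmitri Kowalski is treated as also owning Dana Kowalski's interest in Clearview Industries Corp, giving 43% + 21% = 64%.
Chain via Northgate Capital LLC → Ashford Textiles S.p.A. (R2): 31% × 37% × 71% = 8.1437% of Crosswind Partners LP.
Chain via Clearview Industries Corp. → Harbor Holdings Ltd (R2): 64% × 57% × 12% = 4.3776% of Crosswind Partners LP.
Aggregating (R1): 8.1437% + 4.3776% = 12.5213%.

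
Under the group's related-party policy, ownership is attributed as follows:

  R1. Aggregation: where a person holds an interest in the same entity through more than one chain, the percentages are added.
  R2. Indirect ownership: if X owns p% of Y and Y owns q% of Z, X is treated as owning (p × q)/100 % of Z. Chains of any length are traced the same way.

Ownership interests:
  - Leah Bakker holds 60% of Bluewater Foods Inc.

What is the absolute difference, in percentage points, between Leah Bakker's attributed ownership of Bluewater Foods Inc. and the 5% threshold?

55

Direct interest in Bluewater Foods Inc: 60%.
60% exceeds the 5% threshold by 55 percentage points.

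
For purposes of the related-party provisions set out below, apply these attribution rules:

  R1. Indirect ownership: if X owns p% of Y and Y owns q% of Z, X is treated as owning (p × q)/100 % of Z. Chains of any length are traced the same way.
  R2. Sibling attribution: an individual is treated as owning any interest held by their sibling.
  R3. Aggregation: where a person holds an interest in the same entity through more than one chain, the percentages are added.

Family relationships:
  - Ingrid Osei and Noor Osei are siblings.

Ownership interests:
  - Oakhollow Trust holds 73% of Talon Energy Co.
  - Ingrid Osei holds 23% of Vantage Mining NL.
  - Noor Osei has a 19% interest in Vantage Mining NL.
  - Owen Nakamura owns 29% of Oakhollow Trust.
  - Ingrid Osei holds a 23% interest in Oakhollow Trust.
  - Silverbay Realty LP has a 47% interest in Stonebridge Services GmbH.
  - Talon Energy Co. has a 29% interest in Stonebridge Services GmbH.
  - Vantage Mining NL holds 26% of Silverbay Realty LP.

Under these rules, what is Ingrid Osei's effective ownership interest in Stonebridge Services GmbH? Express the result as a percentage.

By sibling attribution (R2), Ingrid Osei is treated as also owning Noor Osei's interest in Vantage Mining NL, giving 23% + 19% = 42%.
Chain via Vantage Mining NL → Silverbay Realty LP (R1): 42% × 26% × 47% = 5.1324% of Stonebridge Services GmbH.
Chain via Oakhollow Trust → Talon Energy Co. (R1): 23% × 73% × 29% = 4.8691% of Stonebridge Services GmbH.
Aggregating (R3): 5.1324% + 4.8691% = 10.0015%.

10.0015%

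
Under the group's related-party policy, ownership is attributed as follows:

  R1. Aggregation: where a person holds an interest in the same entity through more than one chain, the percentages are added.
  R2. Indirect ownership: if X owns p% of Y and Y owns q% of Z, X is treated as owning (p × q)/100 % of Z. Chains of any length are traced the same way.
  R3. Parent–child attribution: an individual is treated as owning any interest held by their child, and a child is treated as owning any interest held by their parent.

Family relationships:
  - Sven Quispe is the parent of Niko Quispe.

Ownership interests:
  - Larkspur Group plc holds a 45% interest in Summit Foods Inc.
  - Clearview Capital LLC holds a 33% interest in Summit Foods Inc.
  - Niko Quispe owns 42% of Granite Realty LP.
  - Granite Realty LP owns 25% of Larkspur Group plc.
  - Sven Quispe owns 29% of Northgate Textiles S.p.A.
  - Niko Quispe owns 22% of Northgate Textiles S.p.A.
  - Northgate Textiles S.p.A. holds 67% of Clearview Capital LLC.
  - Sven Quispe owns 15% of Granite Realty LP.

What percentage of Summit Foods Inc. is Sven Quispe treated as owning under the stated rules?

By parent–child attribution (R3), Sven Quispe is treated as also owning Niko Quispe's interest in Northgate Textiles S.p.A, giving 29% + 22% = 51%.
By parent–child attribution (R3), Sven Quispe is treated as also owning Niko Quispe's interest in Granite Realty LP, giving 15% + 42% = 57%.
Chain via Northgate Textiles S.p.A. → Clearview Capital LLC (R2): 51% × 67% × 33% = 11.2761% of Summit Foods Inc.
Chain via Granite Realty LP → Larkspur Group plc (R2): 57% × 25% × 45% = 6.4125% of Summit Foods Inc.
Aggregating (R1): 11.2761% + 6.4125% = 17.6886%.

17.6886%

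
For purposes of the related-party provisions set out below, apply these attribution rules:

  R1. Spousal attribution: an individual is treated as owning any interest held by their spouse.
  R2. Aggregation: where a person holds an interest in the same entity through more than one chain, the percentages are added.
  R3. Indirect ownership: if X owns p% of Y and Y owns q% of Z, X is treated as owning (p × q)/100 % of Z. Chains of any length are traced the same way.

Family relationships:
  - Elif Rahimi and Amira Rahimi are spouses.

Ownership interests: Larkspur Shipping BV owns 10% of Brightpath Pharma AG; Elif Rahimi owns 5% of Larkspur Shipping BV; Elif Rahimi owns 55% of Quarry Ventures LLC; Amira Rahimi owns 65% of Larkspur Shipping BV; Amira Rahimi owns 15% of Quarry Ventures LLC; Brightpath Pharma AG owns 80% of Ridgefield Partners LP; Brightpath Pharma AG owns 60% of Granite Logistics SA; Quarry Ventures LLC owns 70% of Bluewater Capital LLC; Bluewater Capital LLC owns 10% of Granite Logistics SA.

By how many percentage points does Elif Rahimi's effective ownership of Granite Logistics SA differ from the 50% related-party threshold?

40.9

By spousal attribution (R1), Elif Rahimi is treated as also owning Amira Rahimi's interest in Quarry Ventures LLC, giving 55% + 15% = 70%.
By spousal attribution (R1), Elif Rahimi is treated as also owning Amira Rahimi's interest in Larkspur Shipping BV, giving 5% + 65% = 70%.
Chain via Quarry Ventures LLC → Bluewater Capital LLC (R3): 70% × 70% × 10% = 4.9% of Granite Logistics SA.
Chain via Larkspur Shipping BV → Brightpath Pharma AG (R3): 70% × 10% × 60% = 4.2% of Granite Logistics SA.
Aggregating (R2): 4.9% + 4.2% = 9.1%.
9.1% falls short of the 50% threshold by 40.9 percentage points.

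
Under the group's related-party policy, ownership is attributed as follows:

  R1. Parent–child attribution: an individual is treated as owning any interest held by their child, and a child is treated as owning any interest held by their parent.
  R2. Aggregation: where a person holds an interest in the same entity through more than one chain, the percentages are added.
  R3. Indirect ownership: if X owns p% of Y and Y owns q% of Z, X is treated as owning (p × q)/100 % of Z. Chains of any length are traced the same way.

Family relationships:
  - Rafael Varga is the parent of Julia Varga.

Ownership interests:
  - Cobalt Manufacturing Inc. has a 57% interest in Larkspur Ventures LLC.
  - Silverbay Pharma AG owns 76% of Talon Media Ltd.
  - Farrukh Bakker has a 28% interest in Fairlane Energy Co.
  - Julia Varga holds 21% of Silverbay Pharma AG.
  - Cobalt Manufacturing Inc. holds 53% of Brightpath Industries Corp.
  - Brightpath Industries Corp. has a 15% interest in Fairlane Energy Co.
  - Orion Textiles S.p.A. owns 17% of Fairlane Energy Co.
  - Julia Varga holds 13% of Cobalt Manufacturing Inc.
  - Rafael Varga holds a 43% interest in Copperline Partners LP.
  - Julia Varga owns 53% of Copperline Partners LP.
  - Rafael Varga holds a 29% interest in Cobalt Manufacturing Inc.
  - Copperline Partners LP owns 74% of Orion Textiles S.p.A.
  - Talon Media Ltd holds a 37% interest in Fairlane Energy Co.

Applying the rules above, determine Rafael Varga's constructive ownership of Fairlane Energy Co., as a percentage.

By parent–child attribution (R1), Rafael Varga is treated as also owning Julia Varga's interest in Copperline Partners LP, giving 43% + 53% = 96%.
By parent–child attribution (R1), Rafael Varga is treated as also owning Julia Varga's interest in Cobalt Manufacturing Inc, giving 29% + 13% = 42%.
By parent–child attribution (R1), Rafael Varga is treated as owning Julia Varga's 21% interest in Silverbay Pharma AG.
Chain via Copperline Partners LP → Orion Textiles S.p.A. (R3): 96% × 74% × 17% = 12.0768% of Fairlane Energy Co.
Chain via Cobalt Manufacturing Inc. → Brightpath Industries Corp. (R3): 42% × 53% × 15% = 3.339% of Fairlane Energy Co.
Chain via Silverbay Pharma AG → Talon Media Ltd (R3): 21% × 76% × 37% = 5.9052% of Fairlane Energy Co.
Aggregating (R2): 12.0768% + 3.339% + 5.9052% = 21.321%.

21.321%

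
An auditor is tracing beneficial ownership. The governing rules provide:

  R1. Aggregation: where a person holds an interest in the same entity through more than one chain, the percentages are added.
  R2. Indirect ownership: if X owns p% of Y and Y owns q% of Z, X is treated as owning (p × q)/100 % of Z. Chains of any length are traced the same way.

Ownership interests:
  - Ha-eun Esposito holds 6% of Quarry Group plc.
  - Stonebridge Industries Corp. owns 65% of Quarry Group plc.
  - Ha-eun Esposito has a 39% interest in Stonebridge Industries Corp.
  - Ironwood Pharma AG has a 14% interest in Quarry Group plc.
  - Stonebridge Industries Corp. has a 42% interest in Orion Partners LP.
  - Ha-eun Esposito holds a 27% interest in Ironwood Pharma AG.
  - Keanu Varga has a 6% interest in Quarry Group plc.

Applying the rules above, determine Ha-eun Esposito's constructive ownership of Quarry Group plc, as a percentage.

Chain via Ironwood Pharma AG (R2): 27% × 14% = 3.78% of Quarry Group plc.
Chain via Stonebridge Industries Corp. (R2): 39% × 65% = 25.35% of Quarry Group plc.
Direct interest in Quarry Group plc: 6%.
Aggregating (R1): 3.78% + 25.35% + 6% = 35.13%.

35.13%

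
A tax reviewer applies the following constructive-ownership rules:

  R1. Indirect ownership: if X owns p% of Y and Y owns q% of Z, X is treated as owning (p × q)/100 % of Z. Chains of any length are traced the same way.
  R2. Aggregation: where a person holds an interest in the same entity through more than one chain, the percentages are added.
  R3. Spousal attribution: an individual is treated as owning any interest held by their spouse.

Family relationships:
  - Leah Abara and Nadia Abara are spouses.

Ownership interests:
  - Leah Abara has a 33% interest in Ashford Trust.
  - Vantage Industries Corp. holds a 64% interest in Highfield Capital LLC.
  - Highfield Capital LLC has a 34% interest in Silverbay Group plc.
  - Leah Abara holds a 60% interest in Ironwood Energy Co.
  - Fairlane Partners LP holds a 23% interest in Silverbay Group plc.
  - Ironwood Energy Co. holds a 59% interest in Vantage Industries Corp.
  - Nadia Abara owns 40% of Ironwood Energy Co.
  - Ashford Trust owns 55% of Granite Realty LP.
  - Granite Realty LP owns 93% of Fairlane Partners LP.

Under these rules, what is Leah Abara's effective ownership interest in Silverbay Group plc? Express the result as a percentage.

16.720685%

By spousal attribution (R3), Leah Abara is treated as also owning Nadia Abara's interest in Ironwood Energy Co, giving 60% + 40% = 100%.
Chain via Ironwood Energy Co. → Vantage Industries Corp. → Highfield Capital LLC (R1): 100% × 59% × 64% × 34% = 12.8384% of Silverbay Group plc.
Chain via Ashford Trust → Granite Realty LP → Fairlane Partners LP (R1): 33% × 55% × 93% × 23% = 3.882285% of Silverbay Group plc.
Aggregating (R2): 12.8384% + 3.882285% = 16.720685%.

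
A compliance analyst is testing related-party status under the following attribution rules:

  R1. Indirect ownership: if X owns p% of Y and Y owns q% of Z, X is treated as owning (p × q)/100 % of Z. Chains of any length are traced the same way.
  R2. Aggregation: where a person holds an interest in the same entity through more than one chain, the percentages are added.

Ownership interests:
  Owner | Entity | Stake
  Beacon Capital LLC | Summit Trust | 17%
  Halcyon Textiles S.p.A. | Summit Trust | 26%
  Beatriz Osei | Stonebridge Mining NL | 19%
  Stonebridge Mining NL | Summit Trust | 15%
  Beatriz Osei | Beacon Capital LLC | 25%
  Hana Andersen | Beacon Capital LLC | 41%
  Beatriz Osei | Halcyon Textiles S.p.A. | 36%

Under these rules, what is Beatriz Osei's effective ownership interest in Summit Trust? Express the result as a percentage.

16.46%

Chain via Halcyon Textiles S.p.A. (R1): 36% × 26% = 9.36% of Summit Trust.
Chain via Beacon Capital LLC (R1): 25% × 17% = 4.25% of Summit Trust.
Chain via Stonebridge Mining NL (R1): 19% × 15% = 2.85% of Summit Trust.
Aggregating (R2): 9.36% + 4.25% + 2.85% = 16.46%.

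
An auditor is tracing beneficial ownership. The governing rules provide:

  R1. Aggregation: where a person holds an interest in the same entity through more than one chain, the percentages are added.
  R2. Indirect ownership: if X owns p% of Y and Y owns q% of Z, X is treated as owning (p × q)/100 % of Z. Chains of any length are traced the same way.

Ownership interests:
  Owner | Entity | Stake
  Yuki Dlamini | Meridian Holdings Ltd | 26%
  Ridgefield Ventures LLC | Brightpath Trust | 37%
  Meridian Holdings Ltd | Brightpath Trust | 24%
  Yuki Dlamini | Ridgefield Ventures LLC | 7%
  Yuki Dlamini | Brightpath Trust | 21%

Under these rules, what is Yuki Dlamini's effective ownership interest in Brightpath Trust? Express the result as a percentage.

Chain via Ridgefield Ventures LLC (R2): 7% × 37% = 2.59% of Brightpath Trust.
Chain via Meridian Holdings Ltd (R2): 26% × 24% = 6.24% of Brightpath Trust.
Direct interest in Brightpath Trust: 21%.
Aggregating (R1): 2.59% + 6.24% + 21% = 29.83%.

29.83%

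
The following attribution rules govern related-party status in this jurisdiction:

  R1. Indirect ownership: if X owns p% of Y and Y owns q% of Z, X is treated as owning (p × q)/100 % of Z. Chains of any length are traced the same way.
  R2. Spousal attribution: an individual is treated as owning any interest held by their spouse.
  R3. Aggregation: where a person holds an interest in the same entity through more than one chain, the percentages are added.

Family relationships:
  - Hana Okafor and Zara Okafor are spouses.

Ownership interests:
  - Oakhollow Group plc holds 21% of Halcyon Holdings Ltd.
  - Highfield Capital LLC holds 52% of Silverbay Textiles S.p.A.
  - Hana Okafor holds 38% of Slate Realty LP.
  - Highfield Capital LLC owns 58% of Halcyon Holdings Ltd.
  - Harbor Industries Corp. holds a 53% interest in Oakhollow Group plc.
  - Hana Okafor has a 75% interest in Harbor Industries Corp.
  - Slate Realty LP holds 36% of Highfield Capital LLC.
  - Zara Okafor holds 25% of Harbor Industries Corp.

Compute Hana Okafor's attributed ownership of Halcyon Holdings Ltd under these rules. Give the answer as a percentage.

By spousal attribution (R2), Hana Okafor is treated as also owning Zara Okafor's interest in Harbor Industries Corp, giving 75% + 25% = 100%.
Chain via Harbor Industries Corp. → Oakhollow Group plc (R1): 100% × 53% × 21% = 11.13% of Halcyon Holdings Ltd.
Chain via Slate Realty LP → Highfield Capital LLC (R1): 38% × 36% × 58% = 7.9344% of Halcyon Holdings Ltd.
Aggregating (R3): 11.13% + 7.9344% = 19.0644%.

19.0644%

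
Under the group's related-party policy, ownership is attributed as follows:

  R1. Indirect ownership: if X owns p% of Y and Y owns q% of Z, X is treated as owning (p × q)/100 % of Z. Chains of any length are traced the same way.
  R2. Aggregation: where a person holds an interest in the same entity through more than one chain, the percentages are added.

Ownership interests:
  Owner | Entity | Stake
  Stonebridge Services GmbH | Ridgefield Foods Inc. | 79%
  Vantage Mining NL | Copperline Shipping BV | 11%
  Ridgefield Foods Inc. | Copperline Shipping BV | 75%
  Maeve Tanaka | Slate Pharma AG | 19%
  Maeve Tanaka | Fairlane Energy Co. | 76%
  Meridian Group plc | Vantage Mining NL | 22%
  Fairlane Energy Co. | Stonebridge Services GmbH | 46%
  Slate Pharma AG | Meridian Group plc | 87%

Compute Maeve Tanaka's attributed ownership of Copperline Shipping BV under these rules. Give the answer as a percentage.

21.113826%

Chain via Fairlane Energy Co. → Stonebridge Services GmbH → Ridgefield Foods Inc. (R1): 76% × 46% × 79% × 75% = 20.7138% of Copperline Shipping BV.
Chain via Slate Pharma AG → Meridian Group plc → Vantage Mining NL (R1): 19% × 87% × 22% × 11% = 0.400026% of Copperline Shipping BV.
Aggregating (R2): 20.7138% + 0.400026% = 21.113826%.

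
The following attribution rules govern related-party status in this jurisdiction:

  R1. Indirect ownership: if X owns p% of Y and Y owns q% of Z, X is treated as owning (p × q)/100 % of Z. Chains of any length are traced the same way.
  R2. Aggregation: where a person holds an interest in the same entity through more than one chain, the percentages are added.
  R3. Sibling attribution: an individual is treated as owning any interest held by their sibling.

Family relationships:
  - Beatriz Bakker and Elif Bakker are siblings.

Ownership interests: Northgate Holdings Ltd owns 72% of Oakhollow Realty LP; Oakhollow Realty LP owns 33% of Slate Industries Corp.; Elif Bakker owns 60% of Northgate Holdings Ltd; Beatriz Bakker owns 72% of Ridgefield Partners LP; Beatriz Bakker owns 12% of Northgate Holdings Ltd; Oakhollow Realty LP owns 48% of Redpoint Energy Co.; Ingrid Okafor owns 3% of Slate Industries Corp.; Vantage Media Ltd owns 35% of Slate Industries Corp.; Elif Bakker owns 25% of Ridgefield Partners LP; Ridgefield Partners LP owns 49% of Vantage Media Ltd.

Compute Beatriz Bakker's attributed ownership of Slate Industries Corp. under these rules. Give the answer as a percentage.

By sibling attribution (R3), Beatriz Bakker is treated as also owning Elif Bakker's interest in Northgate Holdings Ltd, giving 12% + 60% = 72%.
By sibling attribution (R3), Beatriz Bakker is treated as also owning Elif Bakker's interest in Ridgefield Partners LP, giving 72% + 25% = 97%.
Chain via Northgate Holdings Ltd → Oakhollow Realty LP (R1): 72% × 72% × 33% = 17.1072% of Slate Industries Corp.
Chain via Ridgefield Partners LP → Vantage Media Ltd (R1): 97% × 49% × 35% = 16.6355% of Slate Industries Corp.
Aggregating (R2): 17.1072% + 16.6355% = 33.7427%.

33.7427%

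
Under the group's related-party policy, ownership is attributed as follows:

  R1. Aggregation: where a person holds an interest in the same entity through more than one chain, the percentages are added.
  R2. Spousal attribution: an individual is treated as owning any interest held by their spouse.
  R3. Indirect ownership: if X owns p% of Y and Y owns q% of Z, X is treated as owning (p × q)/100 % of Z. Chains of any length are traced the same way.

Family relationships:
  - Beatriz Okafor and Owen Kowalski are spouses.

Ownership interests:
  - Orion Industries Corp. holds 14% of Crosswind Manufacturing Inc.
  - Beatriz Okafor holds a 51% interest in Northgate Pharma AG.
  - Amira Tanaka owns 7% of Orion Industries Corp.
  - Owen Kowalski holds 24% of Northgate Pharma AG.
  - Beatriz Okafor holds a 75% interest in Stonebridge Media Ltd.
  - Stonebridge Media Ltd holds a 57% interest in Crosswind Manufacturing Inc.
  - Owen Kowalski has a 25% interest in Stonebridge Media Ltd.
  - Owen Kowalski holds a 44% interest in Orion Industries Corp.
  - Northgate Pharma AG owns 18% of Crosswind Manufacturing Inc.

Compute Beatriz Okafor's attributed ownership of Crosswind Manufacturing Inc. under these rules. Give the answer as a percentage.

By spousal attribution (R2), Beatriz Okafor is treated as also owning Owen Kowalski's interest in Stonebridge Media Ltd, giving 75% + 25% = 100%.
By spousal attribution (R2), Beatriz Okafor is treated as also owning Owen Kowalski's interest in Northgate Pharma AG, giving 51% + 24% = 75%.
By spousal attribution (R2), Beatriz Okafor is treated as owning Owen Kowalski's 44% interest in Orion Industries Corp.
Chain via Stonebridge Media Ltd (R3): 100% × 57% = 57% of Crosswind Manufacturing Inc.
Chain via Northgate Pharma AG (R3): 75% × 18% = 13.5% of Crosswind Manufacturing Inc.
Chain via Orion Industries Corp. (R3): 44% × 14% = 6.16% of Crosswind Manufacturing Inc.
Aggregating (R1): 57% + 13.5% + 6.16% = 76.66%.

76.66%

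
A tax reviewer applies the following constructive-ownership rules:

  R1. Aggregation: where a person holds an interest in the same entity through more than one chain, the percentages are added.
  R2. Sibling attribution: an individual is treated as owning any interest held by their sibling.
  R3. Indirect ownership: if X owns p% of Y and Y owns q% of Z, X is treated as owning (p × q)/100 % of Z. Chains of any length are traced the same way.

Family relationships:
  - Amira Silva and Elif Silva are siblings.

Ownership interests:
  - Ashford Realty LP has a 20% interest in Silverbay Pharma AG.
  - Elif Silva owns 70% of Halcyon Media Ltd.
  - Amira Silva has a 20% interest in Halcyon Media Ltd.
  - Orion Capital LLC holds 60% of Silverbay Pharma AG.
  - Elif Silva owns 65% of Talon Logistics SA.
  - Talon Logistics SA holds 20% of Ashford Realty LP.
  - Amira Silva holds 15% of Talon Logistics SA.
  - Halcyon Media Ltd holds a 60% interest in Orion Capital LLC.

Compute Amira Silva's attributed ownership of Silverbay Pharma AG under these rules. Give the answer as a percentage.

By sibling attribution (R2), Amira Silva is treated as also owning Elif Silva's interest in Halcyon Media Ltd, giving 20% + 70% = 90%.
By sibling attribution (R2), Amira Silva is treated as also owning Elif Silva's interest in Talon Logistics SA, giving 15% + 65% = 80%.
Chain via Halcyon Media Ltd → Orion Capital LLC (R3): 90% × 60% × 60% = 32.4% of Silverbay Pharma AG.
Chain via Talon Logistics SA → Ashford Realty LP (R3): 80% × 20% × 20% = 3.2% of Silverbay Pharma AG.
Aggregating (R1): 32.4% + 3.2% = 35.6%.

35.6%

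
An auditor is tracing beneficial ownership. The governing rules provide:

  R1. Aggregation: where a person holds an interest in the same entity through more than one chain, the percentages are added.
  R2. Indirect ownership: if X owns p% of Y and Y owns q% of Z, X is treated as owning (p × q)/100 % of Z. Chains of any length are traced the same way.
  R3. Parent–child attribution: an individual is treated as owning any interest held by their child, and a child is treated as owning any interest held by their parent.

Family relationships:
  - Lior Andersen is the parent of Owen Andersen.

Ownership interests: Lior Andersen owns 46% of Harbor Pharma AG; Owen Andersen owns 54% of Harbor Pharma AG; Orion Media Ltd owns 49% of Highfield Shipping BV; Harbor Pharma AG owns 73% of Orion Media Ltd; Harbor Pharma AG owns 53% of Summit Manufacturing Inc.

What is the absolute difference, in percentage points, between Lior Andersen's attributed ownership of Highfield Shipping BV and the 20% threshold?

15.77

By parent–child attribution (R3), Lior Andersen is treated as also owning Owen Andersen's interest in Harbor Pharma AG, giving 46% + 54% = 100%.
Chain via Harbor Pharma AG → Orion Media Ltd (R2): 100% × 73% × 49% = 35.77% of Highfield Shipping BV.
35.77% exceeds the 20% threshold by 15.77 percentage points.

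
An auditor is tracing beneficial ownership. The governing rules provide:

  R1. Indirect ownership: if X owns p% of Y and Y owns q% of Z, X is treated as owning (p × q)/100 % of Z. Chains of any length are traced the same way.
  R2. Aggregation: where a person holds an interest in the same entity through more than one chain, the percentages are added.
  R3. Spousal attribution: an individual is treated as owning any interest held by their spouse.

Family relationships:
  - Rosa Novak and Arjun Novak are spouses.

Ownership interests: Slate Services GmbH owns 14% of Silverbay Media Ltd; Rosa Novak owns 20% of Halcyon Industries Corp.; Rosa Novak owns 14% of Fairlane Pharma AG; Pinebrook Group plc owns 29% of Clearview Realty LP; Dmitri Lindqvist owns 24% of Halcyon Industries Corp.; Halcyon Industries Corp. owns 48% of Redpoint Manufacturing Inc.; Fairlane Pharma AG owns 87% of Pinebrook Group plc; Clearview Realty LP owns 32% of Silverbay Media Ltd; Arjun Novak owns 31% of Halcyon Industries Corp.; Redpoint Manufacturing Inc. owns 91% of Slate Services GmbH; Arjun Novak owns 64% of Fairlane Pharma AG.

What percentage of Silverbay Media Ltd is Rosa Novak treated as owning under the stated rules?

By spousal attribution (R3), Rosa Novak is treated as also owning Arjun Novak's interest in Halcyon Industries Corp, giving 20% + 31% = 51%.
By spousal attribution (R3), Rosa Novak is treated as also owning Arjun Novak's interest in Fairlane Pharma AG, giving 14% + 64% = 78%.
Chain via Halcyon Industries Corp. → Redpoint Manufacturing Inc. → Slate Services GmbH (R1): 51% × 48% × 91% × 14% = 3.118752% of Silverbay Media Ltd.
Chain via Fairlane Pharma AG → Pinebrook Group plc → Clearview Realty LP (R1): 78% × 87% × 29% × 32% = 6.297408% of Silverbay Media Ltd.
Aggregating (R2): 3.118752% + 6.297408% = 9.41616%.

9.41616%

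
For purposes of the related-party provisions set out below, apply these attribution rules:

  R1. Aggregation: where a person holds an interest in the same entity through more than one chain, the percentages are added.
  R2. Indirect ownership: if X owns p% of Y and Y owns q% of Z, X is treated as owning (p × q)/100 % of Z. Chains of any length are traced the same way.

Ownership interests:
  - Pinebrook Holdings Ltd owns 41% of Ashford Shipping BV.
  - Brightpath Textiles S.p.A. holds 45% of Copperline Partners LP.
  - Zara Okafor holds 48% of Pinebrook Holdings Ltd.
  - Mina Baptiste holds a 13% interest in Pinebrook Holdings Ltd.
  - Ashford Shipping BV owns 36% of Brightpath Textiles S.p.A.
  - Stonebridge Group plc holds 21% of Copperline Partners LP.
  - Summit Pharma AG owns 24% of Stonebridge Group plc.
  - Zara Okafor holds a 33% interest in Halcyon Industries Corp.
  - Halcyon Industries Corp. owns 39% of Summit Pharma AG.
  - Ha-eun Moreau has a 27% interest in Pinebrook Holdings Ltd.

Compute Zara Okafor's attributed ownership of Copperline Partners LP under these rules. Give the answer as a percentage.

Chain via Pinebrook Holdings Ltd → Ashford Shipping BV → Brightpath Textiles S.p.A. (R2): 48% × 41% × 36% × 45% = 3.18816% of Copperline Partners LP.
Chain via Halcyon Industries Corp. → Summit Pharma AG → Stonebridge Group plc (R2): 33% × 39% × 24% × 21% = 0.648648% of Copperline Partners LP.
Aggregating (R1): 3.18816% + 0.648648% = 3.836808%.

3.836808%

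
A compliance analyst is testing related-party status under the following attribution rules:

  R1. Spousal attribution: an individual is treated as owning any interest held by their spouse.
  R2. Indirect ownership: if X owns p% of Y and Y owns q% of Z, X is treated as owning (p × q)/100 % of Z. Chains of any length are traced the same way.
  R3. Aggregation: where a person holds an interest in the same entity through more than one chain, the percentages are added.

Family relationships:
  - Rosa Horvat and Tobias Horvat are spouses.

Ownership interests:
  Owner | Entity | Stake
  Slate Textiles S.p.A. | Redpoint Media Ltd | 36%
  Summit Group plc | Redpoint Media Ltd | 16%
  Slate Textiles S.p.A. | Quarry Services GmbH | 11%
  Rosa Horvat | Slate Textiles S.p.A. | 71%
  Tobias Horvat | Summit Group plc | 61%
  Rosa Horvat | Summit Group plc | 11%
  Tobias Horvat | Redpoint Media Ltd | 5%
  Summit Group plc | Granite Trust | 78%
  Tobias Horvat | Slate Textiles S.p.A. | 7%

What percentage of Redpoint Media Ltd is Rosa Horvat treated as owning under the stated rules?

44.6%

By spousal attribution (R1), Rosa Horvat is treated as also owning Tobias Horvat's interest in Slate Textiles S.p.A, giving 71% + 7% = 78%.
By spousal attribution (R1), Rosa Horvat is treated as also owning Tobias Horvat's interest in Summit Group plc, giving 11% + 61% = 72%.
By spousal attribution (R1), Rosa Horvat is treated as owning Tobias Horvat's 5% interest in Redpoint Media Ltd.
Chain via Slate Textiles S.p.A. (R2): 78% × 36% = 28.08% of Redpoint Media Ltd.
Chain via Summit Group plc (R2): 72% × 16% = 11.52% of Redpoint Media Ltd.
Direct interest in Redpoint Media Ltd: 5%.
Aggregating (R3): 28.08% + 11.52% + 5% = 44.6%.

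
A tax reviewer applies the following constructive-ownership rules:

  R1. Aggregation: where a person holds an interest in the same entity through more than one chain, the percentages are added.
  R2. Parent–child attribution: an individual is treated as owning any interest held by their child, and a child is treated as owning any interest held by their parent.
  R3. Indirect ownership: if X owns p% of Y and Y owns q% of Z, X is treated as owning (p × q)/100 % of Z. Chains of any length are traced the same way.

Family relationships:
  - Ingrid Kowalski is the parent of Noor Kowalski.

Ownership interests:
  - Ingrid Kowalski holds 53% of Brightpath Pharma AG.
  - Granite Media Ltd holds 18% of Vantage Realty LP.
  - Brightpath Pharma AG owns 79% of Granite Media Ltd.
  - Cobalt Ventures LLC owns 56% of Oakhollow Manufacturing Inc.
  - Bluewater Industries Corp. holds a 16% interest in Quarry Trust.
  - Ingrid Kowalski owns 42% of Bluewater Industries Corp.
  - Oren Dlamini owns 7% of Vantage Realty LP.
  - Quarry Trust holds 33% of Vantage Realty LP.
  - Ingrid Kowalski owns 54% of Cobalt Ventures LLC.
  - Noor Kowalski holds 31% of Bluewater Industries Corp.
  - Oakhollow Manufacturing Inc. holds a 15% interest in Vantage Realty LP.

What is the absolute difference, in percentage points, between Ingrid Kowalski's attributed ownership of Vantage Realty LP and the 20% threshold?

4.073

By parent–child attribution (R2), Ingrid Kowalski is treated as also owning Noor Kowalski's interest in Bluewater Industries Corp, giving 42% + 31% = 73%.
Chain via Cobalt Ventures LLC → Oakhollow Manufacturing Inc. (R3): 54% × 56% × 15% = 4.536% of Vantage Realty LP.
Chain via Bluewater Industries Corp. → Quarry Trust (R3): 73% × 16% × 33% = 3.8544% of Vantage Realty LP.
Chain via Brightpath Pharma AG → Granite Media Ltd (R3): 53% × 79% × 18% = 7.5366% of Vantage Realty LP.
Aggregating (R1): 4.536% + 3.8544% + 7.5366% = 15.927%.
15.927% falls short of the 20% threshold by 4.073 percentage points.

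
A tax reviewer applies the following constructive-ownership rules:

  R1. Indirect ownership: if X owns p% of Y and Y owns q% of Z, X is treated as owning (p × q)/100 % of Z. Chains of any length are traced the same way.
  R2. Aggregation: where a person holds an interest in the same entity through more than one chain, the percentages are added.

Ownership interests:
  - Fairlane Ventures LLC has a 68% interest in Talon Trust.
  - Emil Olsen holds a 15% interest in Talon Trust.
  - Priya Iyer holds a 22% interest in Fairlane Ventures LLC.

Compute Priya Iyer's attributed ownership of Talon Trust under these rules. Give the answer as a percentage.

14.96%

Chain via Fairlane Ventures LLC (R1): 22% × 68% = 14.96% of Talon Trust.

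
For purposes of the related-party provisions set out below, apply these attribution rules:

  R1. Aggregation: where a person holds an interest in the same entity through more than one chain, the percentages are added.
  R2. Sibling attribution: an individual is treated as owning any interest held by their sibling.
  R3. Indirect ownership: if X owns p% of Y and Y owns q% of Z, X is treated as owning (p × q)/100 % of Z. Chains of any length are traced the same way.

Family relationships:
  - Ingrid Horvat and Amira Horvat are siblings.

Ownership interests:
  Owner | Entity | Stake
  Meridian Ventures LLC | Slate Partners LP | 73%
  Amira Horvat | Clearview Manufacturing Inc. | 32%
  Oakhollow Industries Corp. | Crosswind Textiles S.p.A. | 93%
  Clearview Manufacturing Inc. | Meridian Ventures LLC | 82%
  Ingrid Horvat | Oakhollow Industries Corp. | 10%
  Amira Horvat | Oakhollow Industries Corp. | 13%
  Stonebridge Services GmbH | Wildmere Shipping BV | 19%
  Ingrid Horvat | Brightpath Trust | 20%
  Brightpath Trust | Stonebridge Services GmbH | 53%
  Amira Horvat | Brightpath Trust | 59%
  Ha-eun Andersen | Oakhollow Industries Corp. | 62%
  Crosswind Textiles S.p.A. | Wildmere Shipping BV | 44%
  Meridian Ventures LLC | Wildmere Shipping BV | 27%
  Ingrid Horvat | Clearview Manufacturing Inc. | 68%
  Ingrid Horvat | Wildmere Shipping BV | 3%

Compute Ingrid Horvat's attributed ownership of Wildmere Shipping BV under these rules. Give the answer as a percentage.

42.5069%

By sibling attribution (R2), Ingrid Horvat is treated as also owning Amira Horvat's interest in Clearview Manufacturing Inc, giving 68% + 32% = 100%.
By sibling attribution (R2), Ingrid Horvat is treated as also owning Amira Horvat's interest in Brightpath Trust, giving 20% + 59% = 79%.
By sibling attribution (R2), Ingrid Horvat is treated as also owning Amira Horvat's interest in Oakhollow Industries Corp, giving 10% + 13% = 23%.
Chain via Clearview Manufacturing Inc. → Meridian Ventures LLC (R3): 100% × 82% × 27% = 22.14% of Wildmere Shipping BV.
Chain via Brightpath Trust → Stonebridge Services GmbH (R3): 79% × 53% × 19% = 7.9553% of Wildmere Shipping BV.
Chain via Oakhollow Industries Corp. → Crosswind Textiles S.p.A. (R3): 23% × 93% × 44% = 9.4116% of Wildmere Shipping BV.
Direct interest in Wildmere Shipping BV: 3%.
Aggregating (R1): 22.14% + 7.9553% + 9.4116% + 3% = 42.5069%.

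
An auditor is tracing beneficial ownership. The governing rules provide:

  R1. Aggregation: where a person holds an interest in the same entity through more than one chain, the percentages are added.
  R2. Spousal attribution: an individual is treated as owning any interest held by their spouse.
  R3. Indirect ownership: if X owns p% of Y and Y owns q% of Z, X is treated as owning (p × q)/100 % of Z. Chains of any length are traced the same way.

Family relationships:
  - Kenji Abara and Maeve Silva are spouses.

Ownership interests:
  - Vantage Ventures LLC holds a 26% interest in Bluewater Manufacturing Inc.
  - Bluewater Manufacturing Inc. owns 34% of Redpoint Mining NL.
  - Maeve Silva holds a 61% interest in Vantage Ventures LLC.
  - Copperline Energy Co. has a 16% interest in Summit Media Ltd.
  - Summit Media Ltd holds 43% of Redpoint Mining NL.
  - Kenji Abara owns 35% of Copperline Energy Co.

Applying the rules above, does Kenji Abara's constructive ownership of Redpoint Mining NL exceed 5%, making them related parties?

Yes

By spousal attribution (R2), Kenji Abara is treated as owning Maeve Silva's 61% interest in Vantage Ventures LLC.
Chain via Copperline Energy Co. → Summit Media Ltd (R3): 35% × 16% × 43% = 2.408% of Redpoint Mining NL.
Chain via Vantage Ventures LLC → Bluewater Manufacturing Inc. (R3): 61% × 26% × 34% = 5.3924% of Redpoint Mining NL.
Aggregating (R1): 2.408% + 5.3924% = 7.8004%.
7.8004% exceeds the 5% threshold, so Kenji is a related party to Redpoint Mining NL.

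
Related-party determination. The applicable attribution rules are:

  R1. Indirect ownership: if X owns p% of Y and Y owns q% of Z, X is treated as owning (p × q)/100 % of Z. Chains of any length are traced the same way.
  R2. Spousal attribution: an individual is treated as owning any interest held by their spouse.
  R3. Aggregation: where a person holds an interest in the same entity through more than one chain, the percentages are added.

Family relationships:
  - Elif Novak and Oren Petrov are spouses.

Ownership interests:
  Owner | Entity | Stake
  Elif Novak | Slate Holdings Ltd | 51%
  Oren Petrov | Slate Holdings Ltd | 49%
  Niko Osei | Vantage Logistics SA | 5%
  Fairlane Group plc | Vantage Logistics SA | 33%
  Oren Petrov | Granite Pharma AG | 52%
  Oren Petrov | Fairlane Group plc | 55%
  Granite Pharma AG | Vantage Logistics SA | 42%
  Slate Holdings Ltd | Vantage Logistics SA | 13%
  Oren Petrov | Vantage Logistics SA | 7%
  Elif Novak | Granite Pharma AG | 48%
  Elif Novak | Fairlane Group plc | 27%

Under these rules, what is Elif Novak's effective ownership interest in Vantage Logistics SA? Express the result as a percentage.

89.06%

By spousal attribution (R2), Elif Novak is treated as also owning Oren Petrov's interest in Granite Pharma AG, giving 48% + 52% = 100%.
By spousal attribution (R2), Elif Novak is treated as also owning Oren Petrov's interest in Fairlane Group plc, giving 27% + 55% = 82%.
By spousal attribution (R2), Elif Novak is treated as also owning Oren Petrov's interest in Slate Holdings Ltd, giving 51% + 49% = 100%.
By spousal attribution (R2), Elif Novak is treated as owning Oren Petrov's 7% interest in Vantage Logistics SA.
Chain via Granite Pharma AG (R1): 100% × 42% = 42% of Vantage Logistics SA.
Chain via Fairlane Group plc (R1): 82% × 33% = 27.06% of Vantage Logistics SA.
Chain via Slate Holdings Ltd (R1): 100% × 13% = 13% of Vantage Logistics SA.
Direct interest in Vantage Logistics SA: 7%.
Aggregating (R3): 42% + 27.06% + 13% + 7% = 89.06%.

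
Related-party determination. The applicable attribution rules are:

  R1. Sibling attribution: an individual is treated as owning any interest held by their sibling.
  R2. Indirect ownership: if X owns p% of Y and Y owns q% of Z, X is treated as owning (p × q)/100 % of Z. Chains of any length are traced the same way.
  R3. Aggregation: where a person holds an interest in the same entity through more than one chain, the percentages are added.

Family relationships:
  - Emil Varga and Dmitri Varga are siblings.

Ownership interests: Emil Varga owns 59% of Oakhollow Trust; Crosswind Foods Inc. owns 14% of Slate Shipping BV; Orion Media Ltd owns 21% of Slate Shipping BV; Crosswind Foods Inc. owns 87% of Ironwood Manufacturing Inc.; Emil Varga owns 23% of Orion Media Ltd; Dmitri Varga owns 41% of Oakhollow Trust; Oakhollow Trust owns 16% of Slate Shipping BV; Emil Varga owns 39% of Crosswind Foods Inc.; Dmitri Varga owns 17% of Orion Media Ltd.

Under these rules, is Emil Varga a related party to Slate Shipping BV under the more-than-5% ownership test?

Yes

By sibling attribution (R1), Emil Varga is treated as also owning Dmitri Varga's interest in Oakhollow Trust, giving 59% + 41% = 100%.
By sibling attribution (R1), Emil Varga is treated as also owning Dmitri Varga's interest in Orion Media Ltd, giving 23% + 17% = 40%.
Chain via Oakhollow Trust (R2): 100% × 16% = 16% of Slate Shipping BV.
Chain via Crosswind Foods Inc. (R2): 39% × 14% = 5.46% of Slate Shipping BV.
Chain via Orion Media Ltd (R2): 40% × 21% = 8.4% of Slate Shipping BV.
Aggregating (R3): 16% + 5.46% + 8.4% = 29.86%.
29.86% exceeds the 5% threshold, so Emil is a related party to Slate Shipping BV.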